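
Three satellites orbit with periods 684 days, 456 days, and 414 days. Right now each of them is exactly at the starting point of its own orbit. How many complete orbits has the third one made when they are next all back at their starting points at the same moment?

The first common completion time is the LCM of the periods.
684 = 2^2 × 3^2 × 19
456 = 2^3 × 3 × 19
414 = 2 × 3^2 × 23
LCM(684, 456, 414) = 2^3 × 3^2 × 19 × 23 = 31464.
Orbits for period 414: 31464 / 414 = 76.

76 orbits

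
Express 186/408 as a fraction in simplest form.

31/68

186 = 2 × 3 × 31
408 = 2^3 × 3 × 17
gcd(186, 408) = 2 × 3 = 6.
Divide numerator and denominator by 6: 186/408 = 31/68.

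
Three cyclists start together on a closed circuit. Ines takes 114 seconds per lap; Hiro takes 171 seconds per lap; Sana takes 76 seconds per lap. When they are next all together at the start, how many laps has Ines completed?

The first common completion time is the LCM of the periods.
114 = 2 × 3 × 19
171 = 3^2 × 19
76 = 2^2 × 19
LCM(114, 171, 76) = 2^2 × 3^2 × 19 = 684.
Laps for period 114: 684 / 114 = 6.

6 laps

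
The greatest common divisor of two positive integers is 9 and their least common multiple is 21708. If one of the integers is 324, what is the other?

For two integers, gcd × lcm = product, so the other is (9 × 21708) / 324 = 195372 / 324 = 603.

603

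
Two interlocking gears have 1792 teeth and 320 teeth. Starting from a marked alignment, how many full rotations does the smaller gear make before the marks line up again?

All finish a whole number of cycles simultaneously at t = LCM of the periods.
1792 = 2^8 × 7
320 = 2^6 × 5
LCM(1792, 320) = 2^8 × 5 × 7 = 8960.
Rotations for period 320: 8960 / 320 = 28.

28 rotations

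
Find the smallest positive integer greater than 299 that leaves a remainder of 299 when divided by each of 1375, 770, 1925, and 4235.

N − 299 must be a common multiple of 1375, 770, 1925, and 4235.
1375 = 5^3 × 11
770 = 2 × 5 × 7 × 11
1925 = 5^2 × 7 × 11
4235 = 5 × 7 × 11^2
LCM(1375, 770, 1925, 4235) = 2 × 5^3 × 7 × 11^2 = 211750.
Smallest N > 299 is LCM + 299 = 211750 + 299 = 212049.

212049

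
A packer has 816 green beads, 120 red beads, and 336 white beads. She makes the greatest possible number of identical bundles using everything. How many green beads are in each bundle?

34

Number of bundles = gcd(816, 120, 336).
816 = 2^4 × 3 × 17
120 = 2^3 × 3 × 5
336 = 2^4 × 3 × 7
gcd(816, 120, 336) = 2^3 × 3 = 24.
green beads per bundle = 816 / 24 = 34.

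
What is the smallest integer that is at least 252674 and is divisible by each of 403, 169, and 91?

256711

The integer must be a common multiple of 403, 169, and 91, so a multiple of their LCM.
403 = 13 × 31
169 = 13^2
91 = 7 × 13
LCM(403, 169, 91) = 7 × 13^2 × 31 = 36673.
Smallest multiple of 36673 that is ≥ 252674: ⌈252674/36673⌉ × 36673 = 7 × 36673 = 256711.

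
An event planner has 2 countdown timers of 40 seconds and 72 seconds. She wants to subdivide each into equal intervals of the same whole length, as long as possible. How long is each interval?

By the Euclidean algorithm:
72 = 1 × 40 + 32
40 = 1 × 32 + 8
32 = 4 × 8 + 0
gcd(40, 72) = 8.

8 seconds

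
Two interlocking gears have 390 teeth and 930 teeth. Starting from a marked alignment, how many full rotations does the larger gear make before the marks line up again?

13 rotations

The first common completion time is the LCM of the periods.
390 = 2 × 3 × 5 × 13
930 = 2 × 3 × 5 × 31
LCM(390, 930) = 2 × 3 × 5 × 13 × 31 = 12090.
Rotations for period 930: 12090 / 930 = 13.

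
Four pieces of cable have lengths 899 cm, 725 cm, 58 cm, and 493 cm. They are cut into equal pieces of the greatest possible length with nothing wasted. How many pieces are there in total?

75

Piece length = gcd(899, 725, 58, 493).
899 = 29 × 31
725 = 5^2 × 29
58 = 2 × 29
493 = 17 × 29
gcd(899, 725, 58, 493) = 29.
Total pieces = 899/29 + 725/29 + 58/29 + 493/29 = 31 + 25 + 2 + 17 = 75.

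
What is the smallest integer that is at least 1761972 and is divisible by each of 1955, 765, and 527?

The integer must be a common multiple of 1955, 765, and 527, so a multiple of their LCM.
1955 = 5 × 17 × 23
765 = 3^2 × 5 × 17
527 = 17 × 31
LCM(1955, 765, 527) = 3^2 × 5 × 17 × 23 × 31 = 545445.
Smallest multiple of 545445 that is ≥ 1761972: ⌈1761972/545445⌉ × 545445 = 4 × 545445 = 2181780.

2181780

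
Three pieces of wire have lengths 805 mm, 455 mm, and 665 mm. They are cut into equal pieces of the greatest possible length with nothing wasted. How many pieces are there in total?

Piece length = gcd(805, 455, 665).
805 = 5 × 7 × 23
455 = 5 × 7 × 13
665 = 5 × 7 × 19
gcd(805, 455, 665) = 5 × 7 = 35.
Total pieces = 805/35 + 455/35 + 665/35 = 23 + 13 + 19 = 55.

55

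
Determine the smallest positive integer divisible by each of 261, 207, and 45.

30015

261 = 3^2 × 29
207 = 3^2 × 23
45 = 3^2 × 5
LCM(261, 207, 45) = 3^2 × 5 × 23 × 29 = 30015.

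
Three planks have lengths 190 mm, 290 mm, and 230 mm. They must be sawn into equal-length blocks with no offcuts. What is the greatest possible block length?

10 mm

This is the greatest common divisor of 190, 290, and 230.
190 = 2 × 5 × 19
290 = 2 × 5 × 29
230 = 2 × 5 × 23
gcd(190, 290, 230) = 2 × 5 = 10.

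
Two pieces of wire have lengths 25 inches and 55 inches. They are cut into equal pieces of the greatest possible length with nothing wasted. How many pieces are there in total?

Piece length = gcd(25, 55).
25 = 5^2
55 = 5 × 11
gcd(25, 55) = 5.
Total pieces = 25/5 + 55/5 = 5 + 11 = 16.

16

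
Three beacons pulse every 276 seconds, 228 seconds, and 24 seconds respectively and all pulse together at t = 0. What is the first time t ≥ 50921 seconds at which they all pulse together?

Joint pulses occur at multiples of LCM(276, 228, 24).
276 = 2^2 × 3 × 23
228 = 2^2 × 3 × 19
24 = 2^3 × 3
LCM(276, 228, 24) = 2^3 × 3 × 19 × 23 = 10488.
Smallest multiple of 10488 that is ≥ 50921: ⌈50921/10488⌉ × 10488 = 5 × 10488 = 52440.

52440 seconds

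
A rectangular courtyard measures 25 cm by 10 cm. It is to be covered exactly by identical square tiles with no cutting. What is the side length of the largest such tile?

5 cm

The tile side must divide both 25 and 10, so the largest is their gcd.
25 = 5^2
10 = 2 × 5
gcd(25, 10) = 5.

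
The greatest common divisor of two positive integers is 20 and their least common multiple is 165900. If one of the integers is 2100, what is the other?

For two integers, gcd × lcm = product, so the other is (20 × 165900) / 2100 = 3318000 / 2100 = 1580.

1580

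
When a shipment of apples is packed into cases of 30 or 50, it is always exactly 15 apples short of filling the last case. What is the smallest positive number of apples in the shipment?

135

Being 15 short of a full case of size k means N ≡ −15 (mod k), i.e. N + 15 is a multiple of each size.
30 = 2 × 3 × 5
50 = 2 × 5^2
LCM(30, 50) = 2 × 3 × 5^2 = 150.
Smallest positive N is 150 − 15 = 135.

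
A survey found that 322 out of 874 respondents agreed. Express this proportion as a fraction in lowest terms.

322 = 2 × 7 × 23
874 = 2 × 19 × 23
gcd(322, 874) = 2 × 23 = 46.
Divide numerator and denominator by 46: 322/874 = 7/19.

7/19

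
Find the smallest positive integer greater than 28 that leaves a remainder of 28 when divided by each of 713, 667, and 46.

N − 28 must be a common multiple of 713, 667, and 46.
713 = 23 × 31
667 = 23 × 29
46 = 2 × 23
LCM(713, 667, 46) = 2 × 23 × 29 × 31 = 41354.
Smallest N > 28 is LCM + 28 = 41354 + 28 = 41382.

41382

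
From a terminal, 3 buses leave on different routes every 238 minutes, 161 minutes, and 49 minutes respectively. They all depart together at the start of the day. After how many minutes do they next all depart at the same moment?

We need the least common multiple of the intervals.
238 = 2 × 7 × 17
161 = 7 × 23
49 = 7^2
LCM(238, 161, 49) = 2 × 7^2 × 17 × 23 = 38318.

38318 minutes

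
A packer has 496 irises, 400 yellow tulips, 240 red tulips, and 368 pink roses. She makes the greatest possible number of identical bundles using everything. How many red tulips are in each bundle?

15

Number of bundles = gcd(496, 400, 240, 368).
496 = 2^4 × 31
400 = 2^4 × 5^2
240 = 2^4 × 3 × 5
368 = 2^4 × 23
gcd(496, 400, 240, 368) = 2^4 = 16.
red tulips per bundle = 240 / 16 = 15.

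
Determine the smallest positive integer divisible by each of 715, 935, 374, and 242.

715 = 5 × 11 × 13
935 = 5 × 11 × 17
374 = 2 × 11 × 17
242 = 2 × 11^2
LCM(715, 935, 374, 242) = 2 × 5 × 11^2 × 13 × 17 = 267410.

267410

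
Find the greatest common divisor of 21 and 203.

7

21 = 3 × 7
203 = 7 × 29
gcd(21, 203) = 7.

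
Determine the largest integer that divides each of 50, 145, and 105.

5

50 = 2 × 5^2
145 = 5 × 29
105 = 3 × 5 × 7
gcd(50, 145, 105) = 5.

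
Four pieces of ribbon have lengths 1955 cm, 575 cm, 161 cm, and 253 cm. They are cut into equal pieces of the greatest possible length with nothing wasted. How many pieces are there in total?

Piece length = gcd(1955, 575, 161, 253).
1955 = 5 × 17 × 23
575 = 5^2 × 23
161 = 7 × 23
253 = 11 × 23
gcd(1955, 575, 161, 253) = 23.
Total pieces = 1955/23 + 575/23 + 161/23 + 253/23 = 85 + 25 + 7 + 11 = 128.

128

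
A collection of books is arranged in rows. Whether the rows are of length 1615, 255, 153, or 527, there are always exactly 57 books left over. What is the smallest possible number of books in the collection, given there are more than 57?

450642

N − 57 must be a common multiple of 1615, 255, 153, and 527.
1615 = 5 × 17 × 19
255 = 3 × 5 × 17
153 = 3^2 × 17
527 = 17 × 31
LCM(1615, 255, 153, 527) = 3^2 × 5 × 17 × 19 × 31 = 450585.
Smallest N > 57 is LCM + 57 = 450585 + 57 = 450642.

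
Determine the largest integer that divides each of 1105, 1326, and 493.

1105 = 5 × 13 × 17
1326 = 2 × 3 × 13 × 17
493 = 17 × 29
gcd(1105, 1326, 493) = 17.

17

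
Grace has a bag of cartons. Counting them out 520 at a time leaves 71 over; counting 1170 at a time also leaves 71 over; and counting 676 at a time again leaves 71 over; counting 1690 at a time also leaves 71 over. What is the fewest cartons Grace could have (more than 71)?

N − 71 must be a common multiple of 520, 1170, 676, and 1690.
520 = 2^3 × 5 × 13
1170 = 2 × 3^2 × 5 × 13
676 = 2^2 × 13^2
1690 = 2 × 5 × 13^2
LCM(520, 1170, 676, 1690) = 2^3 × 3^2 × 5 × 13^2 = 60840.
Smallest N > 71 is LCM + 71 = 60840 + 71 = 60911.

60911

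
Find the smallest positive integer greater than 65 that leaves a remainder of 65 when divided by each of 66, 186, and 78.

26663

N − 65 must be a common multiple of 66, 186, and 78.
66 = 2 × 3 × 11
186 = 2 × 3 × 31
78 = 2 × 3 × 13
LCM(66, 186, 78) = 2 × 3 × 11 × 13 × 31 = 26598.
Smallest N > 65 is LCM + 65 = 26598 + 65 = 26663.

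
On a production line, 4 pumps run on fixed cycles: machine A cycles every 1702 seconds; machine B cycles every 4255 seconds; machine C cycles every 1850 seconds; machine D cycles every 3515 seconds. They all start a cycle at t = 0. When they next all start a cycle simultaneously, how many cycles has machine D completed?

All finish a whole number of cycles simultaneously at t = LCM of the periods.
1702 = 2 × 23 × 37
4255 = 5 × 23 × 37
1850 = 2 × 5^2 × 37
3515 = 5 × 19 × 37
LCM(1702, 4255, 1850, 3515) = 2 × 5^2 × 19 × 23 × 37 = 808450.
Cycles for period 3515: 808450 / 3515 = 230.

230 cycles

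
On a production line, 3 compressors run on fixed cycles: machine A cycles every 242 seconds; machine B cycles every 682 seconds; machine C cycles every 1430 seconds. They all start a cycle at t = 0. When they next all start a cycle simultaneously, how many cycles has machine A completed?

They are all back at their starting positions together after one LCM of the periods.
242 = 2 × 11^2
682 = 2 × 11 × 31
1430 = 2 × 5 × 11 × 13
LCM(242, 682, 1430) = 2 × 5 × 11^2 × 13 × 31 = 487630.
Cycles for period 242: 487630 / 242 = 2015.

2015 cycles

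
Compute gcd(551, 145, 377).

29

551 = 19 × 29
145 = 5 × 29
377 = 13 × 29
gcd(551, 145, 377) = 29.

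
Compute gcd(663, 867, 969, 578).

17

663 = 3 × 13 × 17
867 = 3 × 17^2
969 = 3 × 17 × 19
578 = 2 × 17^2
gcd(663, 867, 969, 578) = 17.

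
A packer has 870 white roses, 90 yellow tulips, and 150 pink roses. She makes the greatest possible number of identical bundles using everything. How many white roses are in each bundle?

29

Number of bundles = gcd(870, 90, 150).
870 = 2 × 3 × 5 × 29
90 = 2 × 3^2 × 5
150 = 2 × 3 × 5^2
gcd(870, 90, 150) = 2 × 3 × 5 = 30.
white roses per bundle = 870 / 30 = 29.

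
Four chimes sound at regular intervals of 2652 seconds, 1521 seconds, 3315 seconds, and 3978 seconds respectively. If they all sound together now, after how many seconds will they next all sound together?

They coincide at every common multiple of the periods; the first is the LCM.
2652 = 2^2 × 3 × 13 × 17
1521 = 3^2 × 13^2
3315 = 3 × 5 × 13 × 17
3978 = 2 × 3^2 × 13 × 17
LCM(2652, 1521, 3315, 3978) = 2^2 × 3^2 × 5 × 13^2 × 17 = 517140.

517140 seconds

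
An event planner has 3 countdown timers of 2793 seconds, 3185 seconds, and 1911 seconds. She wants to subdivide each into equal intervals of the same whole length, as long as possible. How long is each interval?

49 seconds

The interval must divide each timer length; the longest such is the gcd.
2793 = 3 × 7^2 × 19
3185 = 5 × 7^2 × 13
1911 = 3 × 7^2 × 13
gcd(2793, 3185, 1911) = 7^2 = 49.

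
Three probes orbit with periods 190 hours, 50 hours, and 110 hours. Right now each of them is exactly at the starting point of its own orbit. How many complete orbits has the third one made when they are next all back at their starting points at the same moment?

95 orbits

All finish a whole number of cycles simultaneously at t = LCM of the periods.
190 = 2 × 5 × 19
50 = 2 × 5^2
110 = 2 × 5 × 11
LCM(190, 50, 110) = 2 × 5^2 × 11 × 19 = 10450.
Orbits for period 110: 10450 / 110 = 95.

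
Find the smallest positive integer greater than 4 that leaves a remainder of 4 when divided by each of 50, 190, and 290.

27554

N − 4 must be a common multiple of 50, 190, and 290.
50 = 2 × 5^2
190 = 2 × 5 × 19
290 = 2 × 5 × 29
LCM(50, 190, 290) = 2 × 5^2 × 19 × 29 = 27550.
Smallest N > 4 is LCM + 4 = 27550 + 4 = 27554.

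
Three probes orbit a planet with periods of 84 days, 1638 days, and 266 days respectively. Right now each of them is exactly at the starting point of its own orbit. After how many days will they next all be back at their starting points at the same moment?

They coincide at every common multiple of the periods; the first is the LCM.
84 = 2^2 × 3 × 7
1638 = 2 × 3^2 × 7 × 13
266 = 2 × 7 × 19
LCM(84, 1638, 266) = 2^2 × 3^2 × 7 × 13 × 19 = 62244.

62244 days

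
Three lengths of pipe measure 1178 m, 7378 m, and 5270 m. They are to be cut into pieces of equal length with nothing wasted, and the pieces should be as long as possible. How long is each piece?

62 m

The greatest length dividing all of 1178, 7378, and 5270 is their gcd.
1178 = 2 × 19 × 31
7378 = 2 × 7 × 17 × 31
5270 = 2 × 5 × 17 × 31
gcd(1178, 7378, 5270) = 2 × 31 = 62.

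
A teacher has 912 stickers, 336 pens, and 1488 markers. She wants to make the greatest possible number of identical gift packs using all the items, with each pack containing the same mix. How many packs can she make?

48 packs

The pack count must divide each quantity, so the greatest is gcd(912, 336, 1488).
912 = 2^4 × 3 × 19
336 = 2^4 × 3 × 7
1488 = 2^4 × 3 × 31
gcd(912, 336, 1488) = 2^4 × 3 = 48.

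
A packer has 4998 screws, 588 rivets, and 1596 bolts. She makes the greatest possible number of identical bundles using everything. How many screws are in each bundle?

119

Number of bundles = gcd(4998, 588, 1596).
4998 = 2 × 3 × 7^2 × 17
588 = 2^2 × 3 × 7^2
1596 = 2^2 × 3 × 7 × 19
gcd(4998, 588, 1596) = 2 × 3 × 7 = 42.
screws per bundle = 4998 / 42 = 119.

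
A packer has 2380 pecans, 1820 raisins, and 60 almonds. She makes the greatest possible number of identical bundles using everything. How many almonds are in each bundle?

3

Number of bundles = gcd(2380, 1820, 60).
2380 = 2^2 × 5 × 7 × 17
1820 = 2^2 × 5 × 7 × 13
60 = 2^2 × 3 × 5
gcd(2380, 1820, 60) = 2^2 × 5 = 20.
almonds per bundle = 60 / 20 = 3.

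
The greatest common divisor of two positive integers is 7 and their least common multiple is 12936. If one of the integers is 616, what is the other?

For two integers, gcd × lcm = product, so the other is (7 × 12936) / 616 = 90552 / 616 = 147.

147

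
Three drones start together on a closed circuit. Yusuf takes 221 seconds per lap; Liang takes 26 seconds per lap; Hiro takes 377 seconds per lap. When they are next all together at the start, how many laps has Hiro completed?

34 laps

They are all back at their starting positions together after one LCM of the periods.
221 = 13 × 17
26 = 2 × 13
377 = 13 × 29
LCM(221, 26, 377) = 2 × 13 × 17 × 29 = 12818.
Laps for period 377: 12818 / 377 = 34.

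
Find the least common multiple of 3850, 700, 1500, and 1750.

3850 = 2 × 5^2 × 7 × 11
700 = 2^2 × 5^2 × 7
1500 = 2^2 × 3 × 5^3
1750 = 2 × 5^3 × 7
LCM(3850, 700, 1500, 1750) = 2^2 × 3 × 5^3 × 7 × 11 = 115500.

115500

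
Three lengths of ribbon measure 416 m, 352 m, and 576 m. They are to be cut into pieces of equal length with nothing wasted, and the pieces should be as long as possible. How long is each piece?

Each piece length must divide every original length, so the longest possible is gcd(416, 352, 576).
416 = 2^5 × 13
352 = 2^5 × 11
576 = 2^6 × 3^2
gcd(416, 352, 576) = 2^5 = 32.

32 m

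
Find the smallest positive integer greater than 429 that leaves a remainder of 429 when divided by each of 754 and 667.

N − 429 must be a common multiple of 754 and 667.
754 = 2 × 13 × 29
667 = 23 × 29
LCM(754, 667) = 2 × 13 × 23 × 29 = 17342.
Smallest N > 429 is LCM + 429 = 17342 + 429 = 17771.

17771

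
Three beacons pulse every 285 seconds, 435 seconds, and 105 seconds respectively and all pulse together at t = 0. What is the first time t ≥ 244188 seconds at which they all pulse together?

Joint pulses occur at multiples of LCM(285, 435, 105).
285 = 3 × 5 × 19
435 = 3 × 5 × 29
105 = 3 × 5 × 7
LCM(285, 435, 105) = 3 × 5 × 7 × 19 × 29 = 57855.
Smallest multiple of 57855 that is ≥ 244188: ⌈244188/57855⌉ × 57855 = 5 × 57855 = 289275.

289275 seconds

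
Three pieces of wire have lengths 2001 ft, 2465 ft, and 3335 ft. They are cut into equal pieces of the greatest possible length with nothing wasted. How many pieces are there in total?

269

Piece length = gcd(2001, 2465, 3335).
2001 = 3 × 23 × 29
2465 = 5 × 17 × 29
3335 = 5 × 23 × 29
gcd(2001, 2465, 3335) = 29.
Total pieces = 2001/29 + 2465/29 + 3335/29 = 69 + 85 + 115 = 269.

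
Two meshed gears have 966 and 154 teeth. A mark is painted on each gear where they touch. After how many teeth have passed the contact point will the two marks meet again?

10626 teeth

The first simultaneous occurrence is after LCM of the individual periods.
966 = 2 × 3 × 7 × 23
154 = 2 × 7 × 11
LCM(966, 154) = 2 × 3 × 7 × 11 × 23 = 10626.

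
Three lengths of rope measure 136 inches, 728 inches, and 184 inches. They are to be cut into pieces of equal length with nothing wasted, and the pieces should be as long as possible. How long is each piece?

8 inches

Each piece length must divide every original length, so the longest possible is gcd(136, 728, 184).
136 = 2^3 × 17
728 = 2^3 × 7 × 13
184 = 2^3 × 23
gcd(136, 728, 184) = 2^3 = 8.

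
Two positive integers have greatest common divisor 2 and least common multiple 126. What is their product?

252

For any two positive integers, gcd × lcm = product = 2 × 126 = 252.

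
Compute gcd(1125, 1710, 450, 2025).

1125 = 3^2 × 5^3
1710 = 2 × 3^2 × 5 × 19
450 = 2 × 3^2 × 5^2
2025 = 3^4 × 5^2
gcd(1125, 1710, 450, 2025) = 3^2 × 5 = 45.

45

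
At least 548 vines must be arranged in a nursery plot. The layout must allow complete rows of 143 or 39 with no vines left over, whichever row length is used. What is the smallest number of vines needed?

The number of vines must be a common multiple of 143 and 39, so a multiple of their LCM.
143 = 11 × 13
39 = 3 × 13
LCM(143, 39) = 3 × 11 × 13 = 429.
Smallest multiple of 429 that is ≥ 548: ⌈548/429⌉ × 429 = 2 × 429 = 858.

858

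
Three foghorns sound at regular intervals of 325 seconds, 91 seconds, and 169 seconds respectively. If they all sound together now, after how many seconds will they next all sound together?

The first simultaneous occurrence is after LCM of the individual periods.
325 = 5^2 × 13
91 = 7 × 13
169 = 13^2
LCM(325, 91, 169) = 5^2 × 7 × 13^2 = 29575.

29575 seconds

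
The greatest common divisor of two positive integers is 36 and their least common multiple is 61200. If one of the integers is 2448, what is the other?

For two integers, gcd × lcm = product, so the other is (36 × 61200) / 2448 = 2203200 / 2448 = 900.

900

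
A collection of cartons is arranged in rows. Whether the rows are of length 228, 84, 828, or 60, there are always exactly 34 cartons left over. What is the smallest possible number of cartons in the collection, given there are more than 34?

550654

N − 34 must be a common multiple of 228, 84, 828, and 60.
228 = 2^2 × 3 × 19
84 = 2^2 × 3 × 7
828 = 2^2 × 3^2 × 23
60 = 2^2 × 3 × 5
LCM(228, 84, 828, 60) = 2^2 × 3^2 × 5 × 7 × 19 × 23 = 550620.
Smallest N > 34 is LCM + 34 = 550620 + 34 = 550654.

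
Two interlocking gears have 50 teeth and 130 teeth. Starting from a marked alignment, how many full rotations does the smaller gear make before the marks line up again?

They are all back at their starting positions together after one LCM of the periods.
50 = 2 × 5^2
130 = 2 × 5 × 13
LCM(50, 130) = 2 × 5^2 × 13 = 650.
Rotations for period 50: 650 / 50 = 13.

13 rotations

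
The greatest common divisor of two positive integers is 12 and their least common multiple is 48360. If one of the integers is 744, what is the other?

780

For two integers, gcd × lcm = product, so the other is (12 × 48360) / 744 = 580320 / 744 = 780.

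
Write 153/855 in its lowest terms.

17/95

153 = 3^2 × 17
855 = 3^2 × 5 × 19
gcd(153, 855) = 3^2 = 9.
Divide numerator and denominator by 9: 153/855 = 17/95.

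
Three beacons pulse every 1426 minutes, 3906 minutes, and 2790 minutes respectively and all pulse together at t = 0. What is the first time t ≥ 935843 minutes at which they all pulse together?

Joint pulses occur at multiples of LCM(1426, 3906, 2790).
1426 = 2 × 23 × 31
3906 = 2 × 3^2 × 7 × 31
2790 = 2 × 3^2 × 5 × 31
LCM(1426, 3906, 2790) = 2 × 3^2 × 5 × 7 × 23 × 31 = 449190.
Smallest multiple of 449190 that is ≥ 935843: ⌈935843/449190⌉ × 449190 = 3 × 449190 = 1347570.

1347570 minutes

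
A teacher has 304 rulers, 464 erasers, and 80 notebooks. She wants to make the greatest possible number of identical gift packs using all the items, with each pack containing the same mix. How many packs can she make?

16 packs

The pack count must divide each quantity, so the greatest is gcd(304, 464, 80).
304 = 2^4 × 19
464 = 2^4 × 29
80 = 2^4 × 5
gcd(304, 464, 80) = 2^4 = 16.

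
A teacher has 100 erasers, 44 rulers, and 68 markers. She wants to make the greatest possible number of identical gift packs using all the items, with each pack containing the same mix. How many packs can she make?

The pack count must divide each quantity, so the greatest is gcd(100, 44, 68).
100 = 2^2 × 5^2
44 = 2^2 × 11
68 = 2^2 × 17
gcd(100, 44, 68) = 2^2 = 4.

4 packs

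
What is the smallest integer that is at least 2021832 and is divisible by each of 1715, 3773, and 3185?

2207205

The integer must be a common multiple of 1715, 3773, and 3185, so a multiple of their LCM.
1715 = 5 × 7^3
3773 = 7^3 × 11
3185 = 5 × 7^2 × 13
LCM(1715, 3773, 3185) = 5 × 7^3 × 11 × 13 = 245245.
Smallest multiple of 245245 that is ≥ 2021832: ⌈2021832/245245⌉ × 245245 = 9 × 245245 = 2207205.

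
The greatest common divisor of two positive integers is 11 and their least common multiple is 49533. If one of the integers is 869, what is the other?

627

For two integers, gcd × lcm = product, so the other is (11 × 49533) / 869 = 544863 / 869 = 627.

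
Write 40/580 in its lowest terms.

40 = 2^3 × 5
580 = 2^2 × 5 × 29
gcd(40, 580) = 2^2 × 5 = 20.
Divide numerator and denominator by 20: 40/580 = 2/29.

2/29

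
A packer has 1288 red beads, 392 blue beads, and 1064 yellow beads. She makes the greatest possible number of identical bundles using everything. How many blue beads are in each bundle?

Number of bundles = gcd(1288, 392, 1064).
1288 = 2^3 × 7 × 23
392 = 2^3 × 7^2
1064 = 2^3 × 7 × 19
gcd(1288, 392, 1064) = 2^3 × 7 = 56.
blue beads per bundle = 392 / 56 = 7.

7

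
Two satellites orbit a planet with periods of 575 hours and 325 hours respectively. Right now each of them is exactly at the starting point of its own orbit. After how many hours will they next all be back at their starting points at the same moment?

The first simultaneous occurrence is after LCM of the individual periods.
575 = 5^2 × 23
325 = 5^2 × 13
LCM(575, 325) = 5^2 × 13 × 23 = 7475.

7475 hours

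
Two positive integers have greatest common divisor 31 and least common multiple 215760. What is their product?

For any two positive integers, gcd × lcm = product = 31 × 215760 = 6688560.

6688560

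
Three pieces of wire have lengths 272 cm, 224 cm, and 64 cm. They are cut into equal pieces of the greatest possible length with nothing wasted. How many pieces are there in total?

35

Piece length = gcd(272, 224, 64).
272 = 2^4 × 17
224 = 2^5 × 7
64 = 2^6
gcd(272, 224, 64) = 2^4 = 16.
Total pieces = 272/16 + 224/16 + 64/16 = 17 + 14 + 4 = 35.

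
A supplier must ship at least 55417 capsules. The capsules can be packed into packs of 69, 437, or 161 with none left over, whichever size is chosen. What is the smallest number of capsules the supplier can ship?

64239

The number of capsules must be a common multiple of 69, 437, and 161, so a multiple of their LCM.
69 = 3 × 23
437 = 19 × 23
161 = 7 × 23
LCM(69, 437, 161) = 3 × 7 × 19 × 23 = 9177.
Smallest multiple of 9177 that is ≥ 55417: ⌈55417/9177⌉ × 9177 = 7 × 9177 = 64239.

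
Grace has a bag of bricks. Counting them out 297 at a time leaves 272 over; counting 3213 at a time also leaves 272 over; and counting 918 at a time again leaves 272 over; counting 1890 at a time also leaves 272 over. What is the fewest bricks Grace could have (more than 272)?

N − 272 must be a common multiple of 297, 3213, 918, and 1890.
297 = 3^3 × 11
3213 = 3^3 × 7 × 17
918 = 2 × 3^3 × 17
1890 = 2 × 3^3 × 5 × 7
LCM(297, 3213, 918, 1890) = 2 × 3^3 × 5 × 7 × 11 × 17 = 353430.
Smallest N > 272 is LCM + 272 = 353430 + 272 = 353702.

353702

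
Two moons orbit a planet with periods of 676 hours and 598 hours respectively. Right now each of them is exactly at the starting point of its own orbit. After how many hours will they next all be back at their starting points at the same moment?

15548 hours

The first simultaneous occurrence is after LCM of the individual periods.
676 = 2^2 × 13^2
598 = 2 × 13 × 23
LCM(676, 598) = 2^2 × 13^2 × 23 = 15548.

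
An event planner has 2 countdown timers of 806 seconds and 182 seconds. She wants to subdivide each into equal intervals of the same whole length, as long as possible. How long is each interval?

By the Euclidean algorithm:
806 = 4 × 182 + 78
182 = 2 × 78 + 26
78 = 3 × 26 + 0
gcd(806, 182) = 26.

26 seconds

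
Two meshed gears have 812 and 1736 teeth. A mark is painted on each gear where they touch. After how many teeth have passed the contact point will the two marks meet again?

They coincide at every common multiple of the periods; the first is the LCM.
812 = 2^2 × 7 × 29
1736 = 2^3 × 7 × 31
LCM(812, 1736) = 2^3 × 7 × 29 × 31 = 50344.

50344 teeth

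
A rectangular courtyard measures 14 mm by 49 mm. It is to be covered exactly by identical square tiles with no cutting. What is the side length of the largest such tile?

The tile side must divide both 14 and 49, so the largest is their gcd.
14 = 2 × 7
49 = 7^2
gcd(14, 49) = 7.

7 mm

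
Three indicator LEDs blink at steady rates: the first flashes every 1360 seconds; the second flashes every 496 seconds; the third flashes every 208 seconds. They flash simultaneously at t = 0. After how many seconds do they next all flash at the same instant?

548080 seconds

The first simultaneous occurrence is after LCM of the individual periods.
1360 = 2^4 × 5 × 17
496 = 2^4 × 31
208 = 2^4 × 13
LCM(1360, 496, 208) = 2^4 × 5 × 13 × 17 × 31 = 548080.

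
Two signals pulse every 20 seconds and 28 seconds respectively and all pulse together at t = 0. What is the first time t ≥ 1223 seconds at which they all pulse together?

Joint pulses occur at multiples of LCM(20, 28).
20 = 2^2 × 5
28 = 2^2 × 7
LCM(20, 28) = 2^2 × 5 × 7 = 140.
Smallest multiple of 140 that is ≥ 1223: ⌈1223/140⌉ × 140 = 9 × 140 = 1260.

1260 seconds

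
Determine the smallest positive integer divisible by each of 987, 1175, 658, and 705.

987 = 3 × 7 × 47
1175 = 5^2 × 47
658 = 2 × 7 × 47
705 = 3 × 5 × 47
LCM(987, 1175, 658, 705) = 2 × 3 × 5^2 × 7 × 47 = 49350.

49350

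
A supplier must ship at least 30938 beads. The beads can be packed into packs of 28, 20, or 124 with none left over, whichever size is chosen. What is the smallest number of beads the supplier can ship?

34720

The number of beads must be a common multiple of 28, 20, and 124, so a multiple of their LCM.
28 = 2^2 × 7
20 = 2^2 × 5
124 = 2^2 × 31
LCM(28, 20, 124) = 2^2 × 5 × 7 × 31 = 4340.
Smallest multiple of 4340 that is ≥ 30938: ⌈30938/4340⌉ × 4340 = 8 × 4340 = 34720.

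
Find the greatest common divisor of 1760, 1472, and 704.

32

1760 = 2^5 × 5 × 11
1472 = 2^6 × 23
704 = 2^6 × 11
gcd(1760, 1472, 704) = 2^5 = 32.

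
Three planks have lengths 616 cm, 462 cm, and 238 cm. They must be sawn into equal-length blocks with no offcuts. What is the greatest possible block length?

This is the greatest common divisor of 616, 462, and 238.
616 = 2^3 × 7 × 11
462 = 2 × 3 × 7 × 11
238 = 2 × 7 × 17
gcd(616, 462, 238) = 2 × 7 = 14.

14 cm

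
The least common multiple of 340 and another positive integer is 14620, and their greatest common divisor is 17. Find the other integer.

gcd × lcm = product of the two integers, so the other integer is (17 × 14620) / 340 = 731.

731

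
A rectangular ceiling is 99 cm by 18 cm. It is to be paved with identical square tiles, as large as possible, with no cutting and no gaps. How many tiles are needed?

Tile side = gcd(99, 18).
99 = 3^2 × 11
18 = 2 × 3^2
gcd(99, 18) = 3^2 = 9.
Tiles: (99/9) × (18/9) = 11 × 2 = 22.

22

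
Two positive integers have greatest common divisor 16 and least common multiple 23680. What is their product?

378880

For any two positive integers, gcd × lcm = product = 16 × 23680 = 378880.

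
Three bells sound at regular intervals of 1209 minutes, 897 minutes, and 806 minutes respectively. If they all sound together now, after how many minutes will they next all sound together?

55614 minutes

They coincide at every common multiple of the periods; the first is the LCM.
1209 = 3 × 13 × 31
897 = 3 × 13 × 23
806 = 2 × 13 × 31
LCM(1209, 897, 806) = 2 × 3 × 13 × 23 × 31 = 55614.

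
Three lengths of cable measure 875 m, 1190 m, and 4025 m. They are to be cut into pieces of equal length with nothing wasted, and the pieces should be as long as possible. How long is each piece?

35 m

The greatest length dividing all of 875, 1190, and 4025 is their gcd.
875 = 5^3 × 7
1190 = 2 × 5 × 7 × 17
4025 = 5^2 × 7 × 23
gcd(875, 1190, 4025) = 5 × 7 = 35.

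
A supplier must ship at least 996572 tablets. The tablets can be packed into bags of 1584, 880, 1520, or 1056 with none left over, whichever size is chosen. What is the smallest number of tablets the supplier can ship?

1203840

The number of tablets must be a common multiple of 1584, 880, 1520, and 1056, so a multiple of their LCM.
1584 = 2^4 × 3^2 × 11
880 = 2^4 × 5 × 11
1520 = 2^4 × 5 × 19
1056 = 2^5 × 3 × 11
LCM(1584, 880, 1520, 1056) = 2^5 × 3^2 × 5 × 11 × 19 = 300960.
Smallest multiple of 300960 that is ≥ 996572: ⌈996572/300960⌉ × 300960 = 4 × 300960 = 1203840.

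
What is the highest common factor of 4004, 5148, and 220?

4004 = 2^2 × 7 × 11 × 13
5148 = 2^2 × 3^2 × 11 × 13
220 = 2^2 × 5 × 11
gcd(4004, 5148, 220) = 2^2 × 11 = 44.

44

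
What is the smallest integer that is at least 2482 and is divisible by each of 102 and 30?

The integer must be a common multiple of 102 and 30, so a multiple of their LCM.
102 = 2 × 3 × 17
30 = 2 × 3 × 5
LCM(102, 30) = 2 × 3 × 5 × 17 = 510.
Smallest multiple of 510 that is ≥ 2482: ⌈2482/510⌉ × 510 = 5 × 510 = 2550.

2550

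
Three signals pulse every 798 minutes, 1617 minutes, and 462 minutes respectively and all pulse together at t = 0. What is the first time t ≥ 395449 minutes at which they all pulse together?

430122 minutes

Joint pulses occur at multiples of LCM(798, 1617, 462).
798 = 2 × 3 × 7 × 19
1617 = 3 × 7^2 × 11
462 = 2 × 3 × 7 × 11
LCM(798, 1617, 462) = 2 × 3 × 7^2 × 11 × 19 = 61446.
Smallest multiple of 61446 that is ≥ 395449: ⌈395449/61446⌉ × 61446 = 7 × 61446 = 430122.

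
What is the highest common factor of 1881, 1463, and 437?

1881 = 3^2 × 11 × 19
1463 = 7 × 11 × 19
437 = 19 × 23
gcd(1881, 1463, 437) = 19.

19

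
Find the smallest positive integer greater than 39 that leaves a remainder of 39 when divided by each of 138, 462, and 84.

21291

N − 39 must be a common multiple of 138, 462, and 84.
138 = 2 × 3 × 23
462 = 2 × 3 × 7 × 11
84 = 2^2 × 3 × 7
LCM(138, 462, 84) = 2^2 × 3 × 7 × 11 × 23 = 21252.
Smallest N > 39 is LCM + 39 = 21252 + 39 = 21291.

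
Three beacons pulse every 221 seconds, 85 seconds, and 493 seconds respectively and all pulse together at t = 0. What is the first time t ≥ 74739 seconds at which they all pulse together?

96135 seconds

Joint pulses occur at multiples of LCM(221, 85, 493).
221 = 13 × 17
85 = 5 × 17
493 = 17 × 29
LCM(221, 85, 493) = 5 × 13 × 17 × 29 = 32045.
Smallest multiple of 32045 that is ≥ 74739: ⌈74739/32045⌉ × 32045 = 3 × 32045 = 96135.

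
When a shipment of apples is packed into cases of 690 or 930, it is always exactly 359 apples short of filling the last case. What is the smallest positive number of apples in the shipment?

21031

Being 359 short of a full case of size k means N ≡ −359 (mod k), i.e. N + 359 is a multiple of each size.
690 = 2 × 3 × 5 × 23
930 = 2 × 3 × 5 × 31
LCM(690, 930) = 2 × 3 × 5 × 23 × 31 = 21390.
Smallest positive N is 21390 − 359 = 21031.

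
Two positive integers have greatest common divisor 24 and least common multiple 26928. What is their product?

For any two positive integers, gcd × lcm = product = 24 × 26928 = 646272.

646272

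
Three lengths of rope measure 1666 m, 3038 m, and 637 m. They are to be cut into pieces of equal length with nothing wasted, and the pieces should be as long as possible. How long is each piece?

49 m

Each piece length must divide every original length, so the longest possible is gcd(1666, 3038, 637).
1666 = 2 × 7^2 × 17
3038 = 2 × 7^2 × 31
637 = 7^2 × 13
gcd(1666, 3038, 637) = 7^2 = 49.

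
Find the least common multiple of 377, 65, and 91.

377 = 13 × 29
65 = 5 × 13
91 = 7 × 13
LCM(377, 65, 91) = 5 × 7 × 13 × 29 = 13195.

13195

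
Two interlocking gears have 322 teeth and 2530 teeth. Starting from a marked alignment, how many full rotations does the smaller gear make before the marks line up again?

55 rotations

The first common completion time is the LCM of the periods.
322 = 2 × 7 × 23
2530 = 2 × 5 × 11 × 23
LCM(322, 2530) = 2 × 5 × 7 × 11 × 23 = 17710.
Rotations for period 322: 17710 / 322 = 55.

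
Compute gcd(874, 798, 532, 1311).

874 = 2 × 19 × 23
798 = 2 × 3 × 7 × 19
532 = 2^2 × 7 × 19
1311 = 3 × 19 × 23
gcd(874, 798, 532, 1311) = 19.

19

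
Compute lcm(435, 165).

435 = 3 × 5 × 29
165 = 3 × 5 × 11
LCM(435, 165) = 3 × 5 × 11 × 29 = 4785.

4785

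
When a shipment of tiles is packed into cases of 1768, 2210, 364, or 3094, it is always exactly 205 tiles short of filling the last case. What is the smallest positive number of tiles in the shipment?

Being 205 short of a full case of size k means N ≡ −205 (mod k), i.e. N + 205 is a multiple of each size.
1768 = 2^3 × 13 × 17
2210 = 2 × 5 × 13 × 17
364 = 2^2 × 7 × 13
3094 = 2 × 7 × 13 × 17
LCM(1768, 2210, 364, 3094) = 2^3 × 5 × 7 × 13 × 17 = 61880.
Smallest positive N is 61880 − 205 = 61675.

61675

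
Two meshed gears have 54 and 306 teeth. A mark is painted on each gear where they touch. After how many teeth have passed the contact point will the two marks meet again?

918 teeth

The first simultaneous occurrence is after LCM of the individual periods.
54 = 2 × 3^3
306 = 2 × 3^2 × 17
LCM(54, 306) = 2 × 3^3 × 17 = 918.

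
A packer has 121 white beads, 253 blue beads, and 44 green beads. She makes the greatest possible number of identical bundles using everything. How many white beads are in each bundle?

11

Number of bundles = gcd(121, 253, 44).
121 = 11^2
253 = 11 × 23
44 = 2^2 × 11
gcd(121, 253, 44) = 11.
white beads per bundle = 121 / 11 = 11.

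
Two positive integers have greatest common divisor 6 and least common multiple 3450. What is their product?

For any two positive integers, gcd × lcm = product = 6 × 3450 = 20700.

20700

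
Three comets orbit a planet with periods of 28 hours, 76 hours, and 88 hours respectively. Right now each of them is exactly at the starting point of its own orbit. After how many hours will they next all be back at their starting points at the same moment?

11704 hours

We need the least common multiple of the intervals.
28 = 2^2 × 7
76 = 2^2 × 19
88 = 2^3 × 11
LCM(28, 76, 88) = 2^3 × 7 × 11 × 19 = 11704.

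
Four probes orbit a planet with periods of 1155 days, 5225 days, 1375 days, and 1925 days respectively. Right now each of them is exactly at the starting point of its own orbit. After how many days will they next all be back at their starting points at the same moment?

548625 days

They coincide at every common multiple of the periods; the first is the LCM.
1155 = 3 × 5 × 7 × 11
5225 = 5^2 × 11 × 19
1375 = 5^3 × 11
1925 = 5^2 × 7 × 11
LCM(1155, 5225, 1375, 1925) = 3 × 5^3 × 7 × 11 × 19 = 548625.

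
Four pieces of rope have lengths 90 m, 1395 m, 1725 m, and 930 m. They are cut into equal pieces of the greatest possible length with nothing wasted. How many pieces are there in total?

Piece length = gcd(90, 1395, 1725, 930).
90 = 2 × 3^2 × 5
1395 = 3^2 × 5 × 31
1725 = 3 × 5^2 × 23
930 = 2 × 3 × 5 × 31
gcd(90, 1395, 1725, 930) = 3 × 5 = 15.
Total pieces = 90/15 + 1395/15 + 1725/15 + 930/15 = 6 + 93 + 115 + 62 = 276.

276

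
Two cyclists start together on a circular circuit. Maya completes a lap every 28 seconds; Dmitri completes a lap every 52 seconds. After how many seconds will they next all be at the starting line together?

The first simultaneous occurrence is after LCM of the individual periods.
28 = 2^2 × 7
52 = 2^2 × 13
LCM(28, 52) = 2^2 × 7 × 13 = 364.

364 seconds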